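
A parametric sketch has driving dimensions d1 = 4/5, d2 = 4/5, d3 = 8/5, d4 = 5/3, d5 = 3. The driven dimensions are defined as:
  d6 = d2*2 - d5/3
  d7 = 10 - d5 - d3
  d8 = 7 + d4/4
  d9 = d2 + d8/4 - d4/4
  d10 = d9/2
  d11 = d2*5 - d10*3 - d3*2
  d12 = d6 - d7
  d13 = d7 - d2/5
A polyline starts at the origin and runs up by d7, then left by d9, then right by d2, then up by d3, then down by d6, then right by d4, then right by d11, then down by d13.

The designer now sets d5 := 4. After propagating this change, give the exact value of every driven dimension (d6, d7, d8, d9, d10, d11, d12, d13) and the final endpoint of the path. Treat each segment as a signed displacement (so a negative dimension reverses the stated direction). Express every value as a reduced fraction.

Apply edit: d5 := 4
  d6 = d2*2 - d5/3 = 4/15
  d7 = 10 - d5 - d3 = 22/5
  d8 = 7 + d4/4 = 89/12
  d9 = d2 + d8/4 - d4/4 = 179/80
  d10 = d9/2 = 179/160
  d11 = d2*5 - d10*3 - d3*2 = -409/160
  d12 = d6 - d7 = -62/15
  d13 = d7 - d2/5 = 106/25
Walk from origin (0, 0):
  seg 1: up by d7 = 22/5 → (0, 22/5)
  seg 2: left by d9 = 179/80 → (-179/80, 22/5)
  seg 3: right by d2 = 4/5 → (-23/16, 22/5)
  seg 4: up by d3 = 8/5 → (-23/16, 6)
  seg 5: down by d6 = 4/15 → (-23/16, 86/15)
  seg 6: right by d4 = 5/3 → (11/48, 86/15)
  seg 7: right by d11 = -409/160 → (-1117/480, 86/15)
  seg 8: down by d13 = 106/25 → (-1117/480, 112/75)

d6 = 4/15
d7 = 22/5
d8 = 89/12
d9 = 179/80
d10 = 179/160
d11 = -409/160
d12 = -62/15
d13 = 106/25
endpoint = (-1117/480, 112/75)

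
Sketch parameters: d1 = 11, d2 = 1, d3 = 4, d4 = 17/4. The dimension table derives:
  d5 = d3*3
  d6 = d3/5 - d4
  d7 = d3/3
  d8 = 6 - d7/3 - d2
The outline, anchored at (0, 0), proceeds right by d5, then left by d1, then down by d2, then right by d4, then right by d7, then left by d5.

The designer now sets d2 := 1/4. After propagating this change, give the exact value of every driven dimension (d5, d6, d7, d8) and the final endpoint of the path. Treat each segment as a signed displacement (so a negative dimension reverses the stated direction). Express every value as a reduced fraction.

Apply edit: d2 := 1/4
  d5 = d3*3 = 12
  d6 = d3/5 - d4 = -69/20
  d7 = d3/3 = 4/3
  d8 = 6 - d7/3 - d2 = 191/36
Walk from origin (0, 0):
  seg 1: right by d5 = 12 → (12, 0)
  seg 2: left by d1 = 11 → (1, 0)
  seg 3: down by d2 = 1/4 → (1, -1/4)
  seg 4: right by d4 = 17/4 → (21/4, -1/4)
  seg 5: right by d7 = 4/3 → (79/12, -1/4)
  seg 6: left by d5 = 12 → (-65/12, -1/4)

d5 = 12
d6 = -69/20
d7 = 4/3
d8 = 191/36
endpoint = (-65/12, -1/4)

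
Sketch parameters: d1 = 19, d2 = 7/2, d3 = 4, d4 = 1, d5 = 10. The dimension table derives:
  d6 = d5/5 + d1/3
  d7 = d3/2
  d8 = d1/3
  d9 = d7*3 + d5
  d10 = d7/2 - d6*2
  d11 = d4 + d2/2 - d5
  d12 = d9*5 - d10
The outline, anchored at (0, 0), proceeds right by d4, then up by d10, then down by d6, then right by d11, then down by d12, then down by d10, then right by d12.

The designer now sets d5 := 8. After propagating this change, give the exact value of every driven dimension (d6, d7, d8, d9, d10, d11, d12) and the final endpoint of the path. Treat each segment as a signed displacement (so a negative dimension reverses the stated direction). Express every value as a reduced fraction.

d6 = 119/15
d7 = 2
d8 = 19/3
d9 = 14
d10 = -223/15
d11 = -21/4
d12 = 1273/15
endpoint = (4837/60, -464/5)

Apply edit: d5 := 8
  d6 = d5/5 + d1/3 = 119/15
  d7 = d3/2 = 2
  d8 = d1/3 = 19/3
  d9 = d7*3 + d5 = 14
  d10 = d7/2 - d6*2 = -223/15
  d11 = d4 + d2/2 - d5 = -21/4
  d12 = d9*5 - d10 = 1273/15
Walk from origin (0, 0):
  seg 1: right by d4 = 1 → (1, 0)
  seg 2: up by d10 = -223/15 → (1, -223/15)
  seg 3: down by d6 = 119/15 → (1, -114/5)
  seg 4: right by d11 = -21/4 → (-17/4, -114/5)
  seg 5: down by d12 = 1273/15 → (-17/4, -323/3)
  seg 6: down by d10 = -223/15 → (-17/4, -464/5)
  seg 7: right by d12 = 1273/15 → (4837/60, -464/5)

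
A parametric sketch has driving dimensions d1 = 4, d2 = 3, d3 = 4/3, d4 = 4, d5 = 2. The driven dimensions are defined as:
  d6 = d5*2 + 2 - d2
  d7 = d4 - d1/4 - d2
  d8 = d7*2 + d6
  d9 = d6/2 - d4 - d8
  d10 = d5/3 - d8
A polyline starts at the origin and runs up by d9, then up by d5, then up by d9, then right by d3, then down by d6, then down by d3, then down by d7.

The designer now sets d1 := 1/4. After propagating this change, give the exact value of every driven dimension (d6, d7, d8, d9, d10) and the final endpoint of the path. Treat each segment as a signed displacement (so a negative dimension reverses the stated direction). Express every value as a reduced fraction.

Apply edit: d1 := 1/4
  d6 = d5*2 + 2 - d2 = 3
  d7 = d4 - d1/4 - d2 = 15/16
  d8 = d7*2 + d6 = 39/8
  d9 = d6/2 - d4 - d8 = -59/8
  d10 = d5/3 - d8 = -101/24
Walk from origin (0, 0):
  seg 1: up by d9 = -59/8 → (0, -59/8)
  seg 2: up by d5 = 2 → (0, -43/8)
  seg 3: up by d9 = -59/8 → (0, -51/4)
  seg 4: right by d3 = 4/3 → (4/3, -51/4)
  seg 5: down by d6 = 3 → (4/3, -63/4)
  seg 6: down by d3 = 4/3 → (4/3, -205/12)
  seg 7: down by d7 = 15/16 → (4/3, -865/48)

d6 = 3
d7 = 15/16
d8 = 39/8
d9 = -59/8
d10 = -101/24
endpoint = (4/3, -865/48)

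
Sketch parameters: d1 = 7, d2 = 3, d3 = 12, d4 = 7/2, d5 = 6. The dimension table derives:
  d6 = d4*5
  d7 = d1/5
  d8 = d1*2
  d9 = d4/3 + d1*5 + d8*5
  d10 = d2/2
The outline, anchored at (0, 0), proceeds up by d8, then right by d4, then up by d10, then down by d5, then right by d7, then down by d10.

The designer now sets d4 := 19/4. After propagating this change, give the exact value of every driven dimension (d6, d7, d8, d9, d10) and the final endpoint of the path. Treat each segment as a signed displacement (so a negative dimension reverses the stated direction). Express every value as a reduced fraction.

d6 = 95/4
d7 = 7/5
d8 = 14
d9 = 1279/12
d10 = 3/2
endpoint = (123/20, 8)

Apply edit: d4 := 19/4
  d6 = d4*5 = 95/4
  d7 = d1/5 = 7/5
  d8 = d1*2 = 14
  d9 = d4/3 + d1*5 + d8*5 = 1279/12
  d10 = d2/2 = 3/2
Walk from origin (0, 0):
  seg 1: up by d8 = 14 → (0, 14)
  seg 2: right by d4 = 19/4 → (19/4, 14)
  seg 3: up by d10 = 3/2 → (19/4, 31/2)
  seg 4: down by d5 = 6 → (19/4, 19/2)
  seg 5: right by d7 = 7/5 → (123/20, 19/2)
  seg 6: down by d10 = 3/2 → (123/20, 8)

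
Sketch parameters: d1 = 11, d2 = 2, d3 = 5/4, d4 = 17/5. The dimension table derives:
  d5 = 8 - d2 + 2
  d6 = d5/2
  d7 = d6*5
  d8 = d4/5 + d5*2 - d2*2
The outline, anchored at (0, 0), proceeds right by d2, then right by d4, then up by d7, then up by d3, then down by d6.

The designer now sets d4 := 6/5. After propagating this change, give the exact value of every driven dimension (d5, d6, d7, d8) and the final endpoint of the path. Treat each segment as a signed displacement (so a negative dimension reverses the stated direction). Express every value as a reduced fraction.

Apply edit: d4 := 6/5
  d5 = 8 - d2 + 2 = 8
  d6 = d5/2 = 4
  d7 = d6*5 = 20
  d8 = d4/5 + d5*2 - d2*2 = 306/25
Walk from origin (0, 0):
  seg 1: right by d2 = 2 → (2, 0)
  seg 2: right by d4 = 6/5 → (16/5, 0)
  seg 3: up by d7 = 20 → (16/5, 20)
  seg 4: up by d3 = 5/4 → (16/5, 85/4)
  seg 5: down by d6 = 4 → (16/5, 69/4)

d5 = 8
d6 = 4
d7 = 20
d8 = 306/25
endpoint = (16/5, 69/4)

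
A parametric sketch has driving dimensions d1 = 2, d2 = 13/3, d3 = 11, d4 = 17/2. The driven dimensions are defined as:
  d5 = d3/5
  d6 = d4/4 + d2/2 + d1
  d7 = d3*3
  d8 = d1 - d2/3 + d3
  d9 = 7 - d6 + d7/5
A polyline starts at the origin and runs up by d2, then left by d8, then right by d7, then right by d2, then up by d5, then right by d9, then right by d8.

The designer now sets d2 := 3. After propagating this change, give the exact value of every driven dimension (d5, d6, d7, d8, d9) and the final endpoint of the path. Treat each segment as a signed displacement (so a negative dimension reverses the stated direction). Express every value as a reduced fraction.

d5 = 11/5
d6 = 45/8
d7 = 33
d8 = 12
d9 = 319/40
endpoint = (1759/40, 26/5)

Apply edit: d2 := 3
  d5 = d3/5 = 11/5
  d6 = d4/4 + d2/2 + d1 = 45/8
  d7 = d3*3 = 33
  d8 = d1 - d2/3 + d3 = 12
  d9 = 7 - d6 + d7/5 = 319/40
Walk from origin (0, 0):
  seg 1: up by d2 = 3 → (0, 3)
  seg 2: left by d8 = 12 → (-12, 3)
  seg 3: right by d7 = 33 → (21, 3)
  seg 4: right by d2 = 3 → (24, 3)
  seg 5: up by d5 = 11/5 → (24, 26/5)
  seg 6: right by d9 = 319/40 → (1279/40, 26/5)
  seg 7: right by d8 = 12 → (1759/40, 26/5)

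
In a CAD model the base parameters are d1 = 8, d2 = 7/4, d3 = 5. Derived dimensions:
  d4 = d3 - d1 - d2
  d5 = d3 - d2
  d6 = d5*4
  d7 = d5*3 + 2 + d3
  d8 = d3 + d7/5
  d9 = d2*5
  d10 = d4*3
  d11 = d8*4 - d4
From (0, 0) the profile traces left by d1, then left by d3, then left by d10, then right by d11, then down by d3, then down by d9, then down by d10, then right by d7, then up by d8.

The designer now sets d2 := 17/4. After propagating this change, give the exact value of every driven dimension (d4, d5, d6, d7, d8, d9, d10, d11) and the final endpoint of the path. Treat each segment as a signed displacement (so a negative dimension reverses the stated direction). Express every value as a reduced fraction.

d4 = -29/4
d5 = 3/4
d6 = 3
d7 = 37/4
d8 = 137/20
d9 = 85/4
d10 = -87/4
d11 = 693/20
endpoint = (1053/20, 47/20)

Apply edit: d2 := 17/4
  d4 = d3 - d1 - d2 = -29/4
  d5 = d3 - d2 = 3/4
  d6 = d5*4 = 3
  d7 = d5*3 + 2 + d3 = 37/4
  d8 = d3 + d7/5 = 137/20
  d9 = d2*5 = 85/4
  d10 = d4*3 = -87/4
  d11 = d8*4 - d4 = 693/20
Walk from origin (0, 0):
  seg 1: left by d1 = 8 → (-8, 0)
  seg 2: left by d3 = 5 → (-13, 0)
  seg 3: left by d10 = -87/4 → (35/4, 0)
  seg 4: right by d11 = 693/20 → (217/5, 0)
  seg 5: down by d3 = 5 → (217/5, -5)
  seg 6: down by d9 = 85/4 → (217/5, -105/4)
  seg 7: down by d10 = -87/4 → (217/5, -9/2)
  seg 8: right by d7 = 37/4 → (1053/20, -9/2)
  seg 9: up by d8 = 137/20 → (1053/20, 47/20)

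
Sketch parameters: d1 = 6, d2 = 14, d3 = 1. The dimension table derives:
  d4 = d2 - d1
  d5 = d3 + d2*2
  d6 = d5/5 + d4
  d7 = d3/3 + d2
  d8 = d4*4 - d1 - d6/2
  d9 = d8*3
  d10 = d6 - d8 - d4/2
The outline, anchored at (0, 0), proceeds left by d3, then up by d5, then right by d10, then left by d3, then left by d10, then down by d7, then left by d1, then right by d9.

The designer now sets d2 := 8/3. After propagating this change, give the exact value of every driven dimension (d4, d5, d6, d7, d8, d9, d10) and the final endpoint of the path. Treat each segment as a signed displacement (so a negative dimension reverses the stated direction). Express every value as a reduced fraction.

Apply edit: d2 := 8/3
  d4 = d2 - d1 = -10/3
  d5 = d3 + d2*2 = 19/3
  d6 = d5/5 + d4 = -31/15
  d7 = d3/3 + d2 = 3
  d8 = d4*4 - d1 - d6/2 = -183/10
  d9 = d8*3 = -549/10
  d10 = d6 - d8 - d4/2 = 179/10
Walk from origin (0, 0):
  seg 1: left by d3 = 1 → (-1, 0)
  seg 2: up by d5 = 19/3 → (-1, 19/3)
  seg 3: right by d10 = 179/10 → (169/10, 19/3)
  seg 4: left by d3 = 1 → (159/10, 19/3)
  seg 5: left by d10 = 179/10 → (-2, 19/3)
  seg 6: down by d7 = 3 → (-2, 10/3)
  seg 7: left by d1 = 6 → (-8, 10/3)
  seg 8: right by d9 = -549/10 → (-629/10, 10/3)

d4 = -10/3
d5 = 19/3
d6 = -31/15
d7 = 3
d8 = -183/10
d9 = -549/10
d10 = 179/10
endpoint = (-629/10, 10/3)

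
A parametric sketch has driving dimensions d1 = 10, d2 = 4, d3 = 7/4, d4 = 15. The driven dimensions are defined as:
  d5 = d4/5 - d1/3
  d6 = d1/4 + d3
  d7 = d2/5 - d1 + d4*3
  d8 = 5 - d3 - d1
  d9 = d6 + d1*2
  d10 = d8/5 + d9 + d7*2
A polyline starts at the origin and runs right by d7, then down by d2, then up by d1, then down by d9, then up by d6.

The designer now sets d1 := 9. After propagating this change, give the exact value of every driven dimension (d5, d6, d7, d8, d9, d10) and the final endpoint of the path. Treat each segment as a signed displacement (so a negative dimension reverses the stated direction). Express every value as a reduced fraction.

Apply edit: d1 := 9
  d5 = d4/5 - d1/3 = 0
  d6 = d1/4 + d3 = 4
  d7 = d2/5 - d1 + d4*3 = 184/5
  d8 = 5 - d3 - d1 = -23/4
  d9 = d6 + d1*2 = 22
  d10 = d8/5 + d9 + d7*2 = 1889/20
Walk from origin (0, 0):
  seg 1: right by d7 = 184/5 → (184/5, 0)
  seg 2: down by d2 = 4 → (184/5, -4)
  seg 3: up by d1 = 9 → (184/5, 5)
  seg 4: down by d9 = 22 → (184/5, -17)
  seg 5: up by d6 = 4 → (184/5, -13)

d5 = 0
d6 = 4
d7 = 184/5
d8 = -23/4
d9 = 22
d10 = 1889/20
endpoint = (184/5, -13)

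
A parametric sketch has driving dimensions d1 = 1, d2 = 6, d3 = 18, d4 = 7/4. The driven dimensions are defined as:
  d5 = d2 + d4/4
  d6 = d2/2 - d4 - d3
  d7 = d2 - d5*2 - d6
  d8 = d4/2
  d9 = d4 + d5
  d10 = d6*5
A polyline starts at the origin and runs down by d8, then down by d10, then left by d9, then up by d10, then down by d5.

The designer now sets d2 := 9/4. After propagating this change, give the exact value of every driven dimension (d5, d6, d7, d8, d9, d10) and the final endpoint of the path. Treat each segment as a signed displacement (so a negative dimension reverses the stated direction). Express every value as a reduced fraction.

Apply edit: d2 := 9/4
  d5 = d2 + d4/4 = 43/16
  d6 = d2/2 - d4 - d3 = -149/8
  d7 = d2 - d5*2 - d6 = 31/2
  d8 = d4/2 = 7/8
  d9 = d4 + d5 = 71/16
  d10 = d6*5 = -745/8
Walk from origin (0, 0):
  seg 1: down by d8 = 7/8 → (0, -7/8)
  seg 2: down by d10 = -745/8 → (0, 369/4)
  seg 3: left by d9 = 71/16 → (-71/16, 369/4)
  seg 4: up by d10 = -745/8 → (-71/16, -7/8)
  seg 5: down by d5 = 43/16 → (-71/16, -57/16)

d5 = 43/16
d6 = -149/8
d7 = 31/2
d8 = 7/8
d9 = 71/16
d10 = -745/8
endpoint = (-71/16, -57/16)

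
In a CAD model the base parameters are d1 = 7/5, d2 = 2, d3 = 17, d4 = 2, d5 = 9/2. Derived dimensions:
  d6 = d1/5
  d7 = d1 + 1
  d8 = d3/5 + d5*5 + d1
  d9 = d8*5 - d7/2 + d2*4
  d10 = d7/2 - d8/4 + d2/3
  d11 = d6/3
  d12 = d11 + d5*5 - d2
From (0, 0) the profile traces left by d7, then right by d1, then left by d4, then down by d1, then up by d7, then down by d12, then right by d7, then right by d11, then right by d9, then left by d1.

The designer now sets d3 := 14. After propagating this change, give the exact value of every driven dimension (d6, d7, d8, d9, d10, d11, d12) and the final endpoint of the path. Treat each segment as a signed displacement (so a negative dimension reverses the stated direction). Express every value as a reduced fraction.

Apply edit: d3 := 14
  d6 = d1/5 = 7/25
  d7 = d1 + 1 = 12/5
  d8 = d3/5 + d5*5 + d1 = 267/10
  d9 = d8*5 - d7/2 + d2*4 = 1403/10
  d10 = d7/2 - d8/4 + d2/3 = -577/120
  d11 = d6/3 = 7/75
  d12 = d11 + d5*5 - d2 = 3089/150
Walk from origin (0, 0):
  seg 1: left by d7 = 12/5 → (-12/5, 0)
  seg 2: right by d1 = 7/5 → (-1, 0)
  seg 3: left by d4 = 2 → (-3, 0)
  seg 4: down by d1 = 7/5 → (-3, -7/5)
  seg 5: up by d7 = 12/5 → (-3, 1)
  seg 6: down by d12 = 3089/150 → (-3, -2939/150)
  seg 7: right by d7 = 12/5 → (-3/5, -2939/150)
  seg 8: right by d11 = 7/75 → (-38/75, -2939/150)
  seg 9: right by d9 = 1403/10 → (20969/150, -2939/150)
  seg 10: left by d1 = 7/5 → (20759/150, -2939/150)

d6 = 7/25
d7 = 12/5
d8 = 267/10
d9 = 1403/10
d10 = -577/120
d11 = 7/75
d12 = 3089/150
endpoint = (20759/150, -2939/150)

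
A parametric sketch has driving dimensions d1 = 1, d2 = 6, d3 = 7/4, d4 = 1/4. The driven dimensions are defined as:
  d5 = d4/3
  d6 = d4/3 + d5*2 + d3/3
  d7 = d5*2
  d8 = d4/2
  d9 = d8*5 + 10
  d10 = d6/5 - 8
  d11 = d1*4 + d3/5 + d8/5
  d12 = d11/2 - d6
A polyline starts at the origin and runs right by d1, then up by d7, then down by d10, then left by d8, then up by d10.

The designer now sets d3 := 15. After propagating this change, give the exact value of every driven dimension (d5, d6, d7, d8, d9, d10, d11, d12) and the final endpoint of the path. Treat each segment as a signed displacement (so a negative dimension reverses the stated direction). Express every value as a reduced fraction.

d5 = 1/12
d6 = 21/4
d7 = 1/6
d8 = 1/8
d9 = 85/8
d10 = -139/20
d11 = 281/40
d12 = -139/80
endpoint = (7/8, 1/6)

Apply edit: d3 := 15
  d5 = d4/3 = 1/12
  d6 = d4/3 + d5*2 + d3/3 = 21/4
  d7 = d5*2 = 1/6
  d8 = d4/2 = 1/8
  d9 = d8*5 + 10 = 85/8
  d10 = d6/5 - 8 = -139/20
  d11 = d1*4 + d3/5 + d8/5 = 281/40
  d12 = d11/2 - d6 = -139/80
Walk from origin (0, 0):
  seg 1: right by d1 = 1 → (1, 0)
  seg 2: up by d7 = 1/6 → (1, 1/6)
  seg 3: down by d10 = -139/20 → (1, 427/60)
  seg 4: left by d8 = 1/8 → (7/8, 427/60)
  seg 5: up by d10 = -139/20 → (7/8, 1/6)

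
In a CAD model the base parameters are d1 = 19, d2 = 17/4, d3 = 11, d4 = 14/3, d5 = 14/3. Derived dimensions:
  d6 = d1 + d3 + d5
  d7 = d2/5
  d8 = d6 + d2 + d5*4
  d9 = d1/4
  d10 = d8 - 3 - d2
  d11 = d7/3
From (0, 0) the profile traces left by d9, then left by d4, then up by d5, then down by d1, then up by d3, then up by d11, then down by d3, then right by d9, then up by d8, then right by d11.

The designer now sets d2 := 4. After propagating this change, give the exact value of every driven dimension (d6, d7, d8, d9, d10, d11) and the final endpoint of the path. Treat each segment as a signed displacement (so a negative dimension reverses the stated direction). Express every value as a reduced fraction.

Apply edit: d2 := 4
  d6 = d1 + d3 + d5 = 104/3
  d7 = d2/5 = 4/5
  d8 = d6 + d2 + d5*4 = 172/3
  d9 = d1/4 = 19/4
  d10 = d8 - 3 - d2 = 151/3
  d11 = d7/3 = 4/15
Walk from origin (0, 0):
  seg 1: left by d9 = 19/4 → (-19/4, 0)
  seg 2: left by d4 = 14/3 → (-113/12, 0)
  seg 3: up by d5 = 14/3 → (-113/12, 14/3)
  seg 4: down by d1 = 19 → (-113/12, -43/3)
  seg 5: up by d3 = 11 → (-113/12, -10/3)
  seg 6: up by d11 = 4/15 → (-113/12, -46/15)
  seg 7: down by d3 = 11 → (-113/12, -211/15)
  seg 8: right by d9 = 19/4 → (-14/3, -211/15)
  seg 9: up by d8 = 172/3 → (-14/3, 649/15)
  seg 10: right by d11 = 4/15 → (-22/5, 649/15)

d6 = 104/3
d7 = 4/5
d8 = 172/3
d9 = 19/4
d10 = 151/3
d11 = 4/15
endpoint = (-22/5, 649/15)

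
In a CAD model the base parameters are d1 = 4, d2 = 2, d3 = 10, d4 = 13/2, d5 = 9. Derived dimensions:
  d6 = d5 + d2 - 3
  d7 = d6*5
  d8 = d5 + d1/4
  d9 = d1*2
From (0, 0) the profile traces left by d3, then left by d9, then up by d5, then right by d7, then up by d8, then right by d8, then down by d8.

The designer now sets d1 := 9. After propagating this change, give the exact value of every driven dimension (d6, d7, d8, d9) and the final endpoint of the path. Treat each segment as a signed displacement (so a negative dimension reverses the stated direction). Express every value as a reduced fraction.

d6 = 8
d7 = 40
d8 = 45/4
d9 = 18
endpoint = (93/4, 9)

Apply edit: d1 := 9
  d6 = d5 + d2 - 3 = 8
  d7 = d6*5 = 40
  d8 = d5 + d1/4 = 45/4
  d9 = d1*2 = 18
Walk from origin (0, 0):
  seg 1: left by d3 = 10 → (-10, 0)
  seg 2: left by d9 = 18 → (-28, 0)
  seg 3: up by d5 = 9 → (-28, 9)
  seg 4: right by d7 = 40 → (12, 9)
  seg 5: up by d8 = 45/4 → (12, 81/4)
  seg 6: right by d8 = 45/4 → (93/4, 81/4)
  seg 7: down by d8 = 45/4 → (93/4, 9)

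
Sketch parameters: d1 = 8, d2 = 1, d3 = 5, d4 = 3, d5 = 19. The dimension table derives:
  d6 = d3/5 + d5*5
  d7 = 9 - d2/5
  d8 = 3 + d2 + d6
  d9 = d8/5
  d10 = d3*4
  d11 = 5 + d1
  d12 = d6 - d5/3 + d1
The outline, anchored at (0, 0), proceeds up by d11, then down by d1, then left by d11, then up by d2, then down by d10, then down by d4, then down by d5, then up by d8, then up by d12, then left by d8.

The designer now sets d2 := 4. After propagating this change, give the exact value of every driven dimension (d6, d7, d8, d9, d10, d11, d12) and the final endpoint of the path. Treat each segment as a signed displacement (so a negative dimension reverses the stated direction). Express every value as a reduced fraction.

d6 = 96
d7 = 41/5
d8 = 103
d9 = 103/5
d10 = 20
d11 = 13
d12 = 293/3
endpoint = (-116, 503/3)

Apply edit: d2 := 4
  d6 = d3/5 + d5*5 = 96
  d7 = 9 - d2/5 = 41/5
  d8 = 3 + d2 + d6 = 103
  d9 = d8/5 = 103/5
  d10 = d3*4 = 20
  d11 = 5 + d1 = 13
  d12 = d6 - d5/3 + d1 = 293/3
Walk from origin (0, 0):
  seg 1: up by d11 = 13 → (0, 13)
  seg 2: down by d1 = 8 → (0, 5)
  seg 3: left by d11 = 13 → (-13, 5)
  seg 4: up by d2 = 4 → (-13, 9)
  seg 5: down by d10 = 20 → (-13, -11)
  seg 6: down by d4 = 3 → (-13, -14)
  seg 7: down by d5 = 19 → (-13, -33)
  seg 8: up by d8 = 103 → (-13, 70)
  seg 9: up by d12 = 293/3 → (-13, 503/3)
  seg 10: left by d8 = 103 → (-116, 503/3)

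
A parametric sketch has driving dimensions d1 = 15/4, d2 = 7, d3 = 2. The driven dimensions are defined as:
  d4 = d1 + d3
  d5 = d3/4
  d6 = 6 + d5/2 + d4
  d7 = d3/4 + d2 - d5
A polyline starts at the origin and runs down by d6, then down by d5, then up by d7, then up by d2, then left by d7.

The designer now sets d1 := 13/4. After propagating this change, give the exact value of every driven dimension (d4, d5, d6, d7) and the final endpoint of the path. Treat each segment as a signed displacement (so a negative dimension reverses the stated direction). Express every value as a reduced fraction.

Apply edit: d1 := 13/4
  d4 = d1 + d3 = 21/4
  d5 = d3/4 = 1/2
  d6 = 6 + d5/2 + d4 = 23/2
  d7 = d3/4 + d2 - d5 = 7
Walk from origin (0, 0):
  seg 1: down by d6 = 23/2 → (0, -23/2)
  seg 2: down by d5 = 1/2 → (0, -12)
  seg 3: up by d7 = 7 → (0, -5)
  seg 4: up by d2 = 7 → (0, 2)
  seg 5: left by d7 = 7 → (-7, 2)

d4 = 21/4
d5 = 1/2
d6 = 23/2
d7 = 7
endpoint = (-7, 2)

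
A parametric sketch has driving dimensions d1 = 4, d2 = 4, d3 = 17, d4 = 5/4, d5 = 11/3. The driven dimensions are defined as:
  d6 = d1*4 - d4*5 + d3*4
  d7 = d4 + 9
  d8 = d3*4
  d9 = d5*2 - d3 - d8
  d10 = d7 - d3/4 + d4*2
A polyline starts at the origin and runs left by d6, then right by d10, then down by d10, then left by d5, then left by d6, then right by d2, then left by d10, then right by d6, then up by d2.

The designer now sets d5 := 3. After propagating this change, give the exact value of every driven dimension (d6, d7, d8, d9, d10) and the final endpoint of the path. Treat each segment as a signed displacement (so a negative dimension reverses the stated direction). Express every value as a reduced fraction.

Apply edit: d5 := 3
  d6 = d1*4 - d4*5 + d3*4 = 311/4
  d7 = d4 + 9 = 41/4
  d8 = d3*4 = 68
  d9 = d5*2 - d3 - d8 = -79
  d10 = d7 - d3/4 + d4*2 = 17/2
Walk from origin (0, 0):
  seg 1: left by d6 = 311/4 → (-311/4, 0)
  seg 2: right by d10 = 17/2 → (-277/4, 0)
  seg 3: down by d10 = 17/2 → (-277/4, -17/2)
  seg 4: left by d5 = 3 → (-289/4, -17/2)
  seg 5: left by d6 = 311/4 → (-150, -17/2)
  seg 6: right by d2 = 4 → (-146, -17/2)
  seg 7: left by d10 = 17/2 → (-309/2, -17/2)
  seg 8: right by d6 = 311/4 → (-307/4, -17/2)
  seg 9: up by d2 = 4 → (-307/4, -9/2)

d6 = 311/4
d7 = 41/4
d8 = 68
d9 = -79
d10 = 17/2
endpoint = (-307/4, -9/2)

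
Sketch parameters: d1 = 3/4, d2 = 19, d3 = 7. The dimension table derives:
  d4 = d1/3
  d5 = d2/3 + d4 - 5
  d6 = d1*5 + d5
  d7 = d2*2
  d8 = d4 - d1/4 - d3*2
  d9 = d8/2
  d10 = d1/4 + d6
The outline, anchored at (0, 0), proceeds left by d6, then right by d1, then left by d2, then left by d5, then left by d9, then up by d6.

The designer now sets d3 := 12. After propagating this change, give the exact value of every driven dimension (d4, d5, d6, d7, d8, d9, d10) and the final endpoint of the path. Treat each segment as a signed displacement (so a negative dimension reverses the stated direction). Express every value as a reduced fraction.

Apply edit: d3 := 12
  d4 = d1/3 = 1/4
  d5 = d2/3 + d4 - 5 = 19/12
  d6 = d1*5 + d5 = 16/3
  d7 = d2*2 = 38
  d8 = d4 - d1/4 - d3*2 = -383/16
  d9 = d8/2 = -383/32
  d10 = d1/4 + d6 = 265/48
Walk from origin (0, 0):
  seg 1: left by d6 = 16/3 → (-16/3, 0)
  seg 2: right by d1 = 3/4 → (-55/12, 0)
  seg 3: left by d2 = 19 → (-283/12, 0)
  seg 4: left by d5 = 19/12 → (-151/6, 0)
  seg 5: left by d9 = -383/32 → (-1267/96, 0)
  seg 6: up by d6 = 16/3 → (-1267/96, 16/3)

d4 = 1/4
d5 = 19/12
d6 = 16/3
d7 = 38
d8 = -383/16
d9 = -383/32
d10 = 265/48
endpoint = (-1267/96, 16/3)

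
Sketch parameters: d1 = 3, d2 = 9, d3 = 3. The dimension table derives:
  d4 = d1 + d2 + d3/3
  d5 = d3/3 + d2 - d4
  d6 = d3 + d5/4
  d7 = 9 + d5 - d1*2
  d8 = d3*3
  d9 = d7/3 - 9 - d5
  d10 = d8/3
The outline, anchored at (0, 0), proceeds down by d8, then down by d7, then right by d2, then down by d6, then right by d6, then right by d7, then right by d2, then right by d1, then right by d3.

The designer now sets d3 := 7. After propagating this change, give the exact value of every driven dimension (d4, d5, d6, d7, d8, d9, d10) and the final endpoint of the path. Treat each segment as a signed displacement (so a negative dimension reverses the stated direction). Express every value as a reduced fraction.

Apply edit: d3 := 7
  d4 = d1 + d2 + d3/3 = 43/3
  d5 = d3/3 + d2 - d4 = -3
  d6 = d3 + d5/4 = 25/4
  d7 = 9 + d5 - d1*2 = 0
  d8 = d3*3 = 21
  d9 = d7/3 - 9 - d5 = -6
  d10 = d8/3 = 7
Walk from origin (0, 0):
  seg 1: down by d8 = 21 → (0, -21)
  seg 2: down by d7 = 0 → (0, -21)
  seg 3: right by d2 = 9 → (9, -21)
  seg 4: down by d6 = 25/4 → (9, -109/4)
  seg 5: right by d6 = 25/4 → (61/4, -109/4)
  seg 6: right by d7 = 0 → (61/4, -109/4)
  seg 7: right by d2 = 9 → (97/4, -109/4)
  seg 8: right by d1 = 3 → (109/4, -109/4)
  seg 9: right by d3 = 7 → (137/4, -109/4)

d4 = 43/3
d5 = -3
d6 = 25/4
d7 = 0
d8 = 21
d9 = -6
d10 = 7
endpoint = (137/4, -109/4)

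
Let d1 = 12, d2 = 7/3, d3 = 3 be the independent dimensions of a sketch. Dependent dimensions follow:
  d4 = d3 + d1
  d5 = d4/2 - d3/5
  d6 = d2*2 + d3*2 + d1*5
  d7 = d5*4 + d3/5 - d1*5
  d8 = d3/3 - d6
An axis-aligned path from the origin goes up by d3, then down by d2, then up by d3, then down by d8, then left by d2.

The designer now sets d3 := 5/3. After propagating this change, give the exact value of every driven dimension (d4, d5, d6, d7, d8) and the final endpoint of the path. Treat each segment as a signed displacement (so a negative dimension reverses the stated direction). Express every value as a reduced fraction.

Apply edit: d3 := 5/3
  d4 = d3 + d1 = 41/3
  d5 = d4/2 - d3/5 = 13/2
  d6 = d2*2 + d3*2 + d1*5 = 68
  d7 = d5*4 + d3/5 - d1*5 = -101/3
  d8 = d3/3 - d6 = -607/9
Walk from origin (0, 0):
  seg 1: up by d3 = 5/3 → (0, 5/3)
  seg 2: down by d2 = 7/3 → (0, -2/3)
  seg 3: up by d3 = 5/3 → (0, 1)
  seg 4: down by d8 = -607/9 → (0, 616/9)
  seg 5: left by d2 = 7/3 → (-7/3, 616/9)

d4 = 41/3
d5 = 13/2
d6 = 68
d7 = -101/3
d8 = -607/9
endpoint = (-7/3, 616/9)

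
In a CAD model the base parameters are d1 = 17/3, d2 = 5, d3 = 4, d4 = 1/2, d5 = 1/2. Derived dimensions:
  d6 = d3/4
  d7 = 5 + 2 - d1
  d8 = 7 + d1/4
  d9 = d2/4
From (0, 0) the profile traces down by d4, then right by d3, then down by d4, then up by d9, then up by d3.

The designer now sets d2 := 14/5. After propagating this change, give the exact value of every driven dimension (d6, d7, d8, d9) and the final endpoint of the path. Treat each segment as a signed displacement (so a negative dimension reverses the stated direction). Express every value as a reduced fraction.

d6 = 1
d7 = 4/3
d8 = 101/12
d9 = 7/10
endpoint = (4, 37/10)

Apply edit: d2 := 14/5
  d6 = d3/4 = 1
  d7 = 5 + 2 - d1 = 4/3
  d8 = 7 + d1/4 = 101/12
  d9 = d2/4 = 7/10
Walk from origin (0, 0):
  seg 1: down by d4 = 1/2 → (0, -1/2)
  seg 2: right by d3 = 4 → (4, -1/2)
  seg 3: down by d4 = 1/2 → (4, -1)
  seg 4: up by d9 = 7/10 → (4, -3/10)
  seg 5: up by d3 = 4 → (4, 37/10)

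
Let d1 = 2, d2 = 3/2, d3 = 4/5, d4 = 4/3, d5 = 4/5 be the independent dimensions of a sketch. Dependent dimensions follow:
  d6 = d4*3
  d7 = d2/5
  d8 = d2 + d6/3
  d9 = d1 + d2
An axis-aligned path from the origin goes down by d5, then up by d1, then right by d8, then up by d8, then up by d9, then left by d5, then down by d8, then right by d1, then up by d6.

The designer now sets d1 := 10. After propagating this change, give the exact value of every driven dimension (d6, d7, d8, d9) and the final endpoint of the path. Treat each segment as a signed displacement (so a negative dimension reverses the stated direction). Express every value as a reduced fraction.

Apply edit: d1 := 10
  d6 = d4*3 = 4
  d7 = d2/5 = 3/10
  d8 = d2 + d6/3 = 17/6
  d9 = d1 + d2 = 23/2
Walk from origin (0, 0):
  seg 1: down by d5 = 4/5 → (0, -4/5)
  seg 2: up by d1 = 10 → (0, 46/5)
  seg 3: right by d8 = 17/6 → (17/6, 46/5)
  seg 4: up by d8 = 17/6 → (17/6, 361/30)
  seg 5: up by d9 = 23/2 → (17/6, 353/15)
  seg 6: left by d5 = 4/5 → (61/30, 353/15)
  seg 7: down by d8 = 17/6 → (61/30, 207/10)
  seg 8: right by d1 = 10 → (361/30, 207/10)
  seg 9: up by d6 = 4 → (361/30, 247/10)

d6 = 4
d7 = 3/10
d8 = 17/6
d9 = 23/2
endpoint = (361/30, 247/10)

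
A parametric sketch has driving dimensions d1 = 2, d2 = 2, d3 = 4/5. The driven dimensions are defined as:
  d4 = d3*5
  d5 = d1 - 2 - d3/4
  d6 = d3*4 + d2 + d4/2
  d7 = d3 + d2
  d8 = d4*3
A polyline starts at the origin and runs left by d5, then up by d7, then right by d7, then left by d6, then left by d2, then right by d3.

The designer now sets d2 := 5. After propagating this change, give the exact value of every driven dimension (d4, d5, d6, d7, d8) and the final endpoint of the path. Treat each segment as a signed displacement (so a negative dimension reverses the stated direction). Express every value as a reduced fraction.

d4 = 4
d5 = -1/5
d6 = 51/5
d7 = 29/5
d8 = 12
endpoint = (-42/5, 29/5)

Apply edit: d2 := 5
  d4 = d3*5 = 4
  d5 = d1 - 2 - d3/4 = -1/5
  d6 = d3*4 + d2 + d4/2 = 51/5
  d7 = d3 + d2 = 29/5
  d8 = d4*3 = 12
Walk from origin (0, 0):
  seg 1: left by d5 = -1/5 → (1/5, 0)
  seg 2: up by d7 = 29/5 → (1/5, 29/5)
  seg 3: right by d7 = 29/5 → (6, 29/5)
  seg 4: left by d6 = 51/5 → (-21/5, 29/5)
  seg 5: left by d2 = 5 → (-46/5, 29/5)
  seg 6: right by d3 = 4/5 → (-42/5, 29/5)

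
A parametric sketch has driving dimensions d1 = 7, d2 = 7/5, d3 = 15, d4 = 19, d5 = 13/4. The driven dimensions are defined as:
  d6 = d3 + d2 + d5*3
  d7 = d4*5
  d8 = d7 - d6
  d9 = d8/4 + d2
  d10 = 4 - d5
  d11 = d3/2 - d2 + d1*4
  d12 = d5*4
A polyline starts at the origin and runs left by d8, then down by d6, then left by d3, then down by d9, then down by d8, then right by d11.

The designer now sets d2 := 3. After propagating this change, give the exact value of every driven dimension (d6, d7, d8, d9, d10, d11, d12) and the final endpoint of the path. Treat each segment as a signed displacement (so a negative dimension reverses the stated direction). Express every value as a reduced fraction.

d6 = 111/4
d7 = 95
d8 = 269/4
d9 = 317/16
d10 = 3/4
d11 = 65/2
d12 = 13
endpoint = (-199/4, -1837/16)

Apply edit: d2 := 3
  d6 = d3 + d2 + d5*3 = 111/4
  d7 = d4*5 = 95
  d8 = d7 - d6 = 269/4
  d9 = d8/4 + d2 = 317/16
  d10 = 4 - d5 = 3/4
  d11 = d3/2 - d2 + d1*4 = 65/2
  d12 = d5*4 = 13
Walk from origin (0, 0):
  seg 1: left by d8 = 269/4 → (-269/4, 0)
  seg 2: down by d6 = 111/4 → (-269/4, -111/4)
  seg 3: left by d3 = 15 → (-329/4, -111/4)
  seg 4: down by d9 = 317/16 → (-329/4, -761/16)
  seg 5: down by d8 = 269/4 → (-329/4, -1837/16)
  seg 6: right by d11 = 65/2 → (-199/4, -1837/16)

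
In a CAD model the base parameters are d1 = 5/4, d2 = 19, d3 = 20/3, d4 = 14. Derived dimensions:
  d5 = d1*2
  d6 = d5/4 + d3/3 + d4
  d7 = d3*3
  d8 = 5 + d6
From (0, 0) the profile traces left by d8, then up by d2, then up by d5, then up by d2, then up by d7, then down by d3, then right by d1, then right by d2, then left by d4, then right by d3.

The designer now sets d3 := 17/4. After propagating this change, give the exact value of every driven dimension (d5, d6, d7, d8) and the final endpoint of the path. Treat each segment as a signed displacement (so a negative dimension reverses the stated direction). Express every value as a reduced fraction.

Apply edit: d3 := 17/4
  d5 = d1*2 = 5/2
  d6 = d5/4 + d3/3 + d4 = 385/24
  d7 = d3*3 = 51/4
  d8 = 5 + d6 = 505/24
Walk from origin (0, 0):
  seg 1: left by d8 = 505/24 → (-505/24, 0)
  seg 2: up by d2 = 19 → (-505/24, 19)
  seg 3: up by d5 = 5/2 → (-505/24, 43/2)
  seg 4: up by d2 = 19 → (-505/24, 81/2)
  seg 5: up by d7 = 51/4 → (-505/24, 213/4)
  seg 6: down by d3 = 17/4 → (-505/24, 49)
  seg 7: right by d1 = 5/4 → (-475/24, 49)
  seg 8: right by d2 = 19 → (-19/24, 49)
  seg 9: left by d4 = 14 → (-355/24, 49)
  seg 10: right by d3 = 17/4 → (-253/24, 49)

d5 = 5/2
d6 = 385/24
d7 = 51/4
d8 = 505/24
endpoint = (-253/24, 49)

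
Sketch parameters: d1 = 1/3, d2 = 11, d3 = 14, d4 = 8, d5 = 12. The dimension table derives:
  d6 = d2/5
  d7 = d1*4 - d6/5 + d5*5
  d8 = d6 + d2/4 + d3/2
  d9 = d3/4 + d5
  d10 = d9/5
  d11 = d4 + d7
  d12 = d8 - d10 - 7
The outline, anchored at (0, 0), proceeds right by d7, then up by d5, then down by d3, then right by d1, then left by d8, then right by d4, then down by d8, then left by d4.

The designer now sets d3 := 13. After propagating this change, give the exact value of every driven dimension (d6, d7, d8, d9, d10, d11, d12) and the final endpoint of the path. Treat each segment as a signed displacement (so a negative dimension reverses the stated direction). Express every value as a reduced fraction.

d6 = 11/5
d7 = 4567/75
d8 = 229/20
d9 = 61/4
d10 = 61/20
d11 = 5167/75
d12 = 7/5
endpoint = (14933/300, -249/20)

Apply edit: d3 := 13
  d6 = d2/5 = 11/5
  d7 = d1*4 - d6/5 + d5*5 = 4567/75
  d8 = d6 + d2/4 + d3/2 = 229/20
  d9 = d3/4 + d5 = 61/4
  d10 = d9/5 = 61/20
  d11 = d4 + d7 = 5167/75
  d12 = d8 - d10 - 7 = 7/5
Walk from origin (0, 0):
  seg 1: right by d7 = 4567/75 → (4567/75, 0)
  seg 2: up by d5 = 12 → (4567/75, 12)
  seg 3: down by d3 = 13 → (4567/75, -1)
  seg 4: right by d1 = 1/3 → (4592/75, -1)
  seg 5: left by d8 = 229/20 → (14933/300, -1)
  seg 6: right by d4 = 8 → (17333/300, -1)
  seg 7: down by d8 = 229/20 → (17333/300, -249/20)
  seg 8: left by d4 = 8 → (14933/300, -249/20)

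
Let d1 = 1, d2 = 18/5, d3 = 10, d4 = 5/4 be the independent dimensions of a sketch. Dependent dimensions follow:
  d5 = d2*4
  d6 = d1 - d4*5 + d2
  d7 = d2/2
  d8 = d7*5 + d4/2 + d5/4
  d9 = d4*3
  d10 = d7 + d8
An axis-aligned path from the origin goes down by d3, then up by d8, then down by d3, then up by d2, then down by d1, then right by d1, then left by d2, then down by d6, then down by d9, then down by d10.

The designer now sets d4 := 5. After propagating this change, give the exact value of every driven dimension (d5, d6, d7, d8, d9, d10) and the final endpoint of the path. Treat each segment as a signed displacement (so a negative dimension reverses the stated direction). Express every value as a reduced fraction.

Apply edit: d4 := 5
  d5 = d2*4 = 72/5
  d6 = d1 - d4*5 + d2 = -102/5
  d7 = d2/2 = 9/5
  d8 = d7*5 + d4/2 + d5/4 = 151/10
  d9 = d4*3 = 15
  d10 = d7 + d8 = 169/10
Walk from origin (0, 0):
  seg 1: down by d3 = 10 → (0, -10)
  seg 2: up by d8 = 151/10 → (0, 51/10)
  seg 3: down by d3 = 10 → (0, -49/10)
  seg 4: up by d2 = 18/5 → (0, -13/10)
  seg 5: down by d1 = 1 → (0, -23/10)
  seg 6: right by d1 = 1 → (1, -23/10)
  seg 7: left by d2 = 18/5 → (-13/5, -23/10)
  seg 8: down by d6 = -102/5 → (-13/5, 181/10)
  seg 9: down by d9 = 15 → (-13/5, 31/10)
  seg 10: down by d10 = 169/10 → (-13/5, -69/5)

d5 = 72/5
d6 = -102/5
d7 = 9/5
d8 = 151/10
d9 = 15
d10 = 169/10
endpoint = (-13/5, -69/5)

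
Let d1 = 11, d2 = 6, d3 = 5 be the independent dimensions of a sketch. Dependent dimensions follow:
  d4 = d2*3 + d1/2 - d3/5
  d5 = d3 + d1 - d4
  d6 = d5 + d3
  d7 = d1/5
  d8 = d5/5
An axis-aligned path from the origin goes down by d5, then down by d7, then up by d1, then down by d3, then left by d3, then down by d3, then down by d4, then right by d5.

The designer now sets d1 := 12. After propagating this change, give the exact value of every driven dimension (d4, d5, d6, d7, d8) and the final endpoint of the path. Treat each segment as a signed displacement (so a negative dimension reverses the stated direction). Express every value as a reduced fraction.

Apply edit: d1 := 12
  d4 = d2*3 + d1/2 - d3/5 = 23
  d5 = d3 + d1 - d4 = -6
  d6 = d5 + d3 = -1
  d7 = d1/5 = 12/5
  d8 = d5/5 = -6/5
Walk from origin (0, 0):
  seg 1: down by d5 = -6 → (0, 6)
  seg 2: down by d7 = 12/5 → (0, 18/5)
  seg 3: up by d1 = 12 → (0, 78/5)
  seg 4: down by d3 = 5 → (0, 53/5)
  seg 5: left by d3 = 5 → (-5, 53/5)
  seg 6: down by d3 = 5 → (-5, 28/5)
  seg 7: down by d4 = 23 → (-5, -87/5)
  seg 8: right by d5 = -6 → (-11, -87/5)

d4 = 23
d5 = -6
d6 = -1
d7 = 12/5
d8 = -6/5
endpoint = (-11, -87/5)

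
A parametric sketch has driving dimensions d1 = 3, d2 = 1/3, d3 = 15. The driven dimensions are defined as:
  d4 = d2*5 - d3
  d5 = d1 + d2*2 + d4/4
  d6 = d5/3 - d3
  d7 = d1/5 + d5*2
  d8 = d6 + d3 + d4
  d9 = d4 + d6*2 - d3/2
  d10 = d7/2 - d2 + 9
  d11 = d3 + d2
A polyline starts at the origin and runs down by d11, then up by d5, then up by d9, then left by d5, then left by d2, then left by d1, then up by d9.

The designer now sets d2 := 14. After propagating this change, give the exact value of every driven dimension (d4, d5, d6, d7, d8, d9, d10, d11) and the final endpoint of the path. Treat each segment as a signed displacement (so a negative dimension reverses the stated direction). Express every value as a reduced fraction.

d4 = 55
d5 = 179/4
d6 = -1/12
d7 = 901/10
d8 = 839/12
d9 = 142/3
d10 = 801/20
d11 = 29
endpoint = (-247/4, 1325/12)

Apply edit: d2 := 14
  d4 = d2*5 - d3 = 55
  d5 = d1 + d2*2 + d4/4 = 179/4
  d6 = d5/3 - d3 = -1/12
  d7 = d1/5 + d5*2 = 901/10
  d8 = d6 + d3 + d4 = 839/12
  d9 = d4 + d6*2 - d3/2 = 142/3
  d10 = d7/2 - d2 + 9 = 801/20
  d11 = d3 + d2 = 29
Walk from origin (0, 0):
  seg 1: down by d11 = 29 → (0, -29)
  seg 2: up by d5 = 179/4 → (0, 63/4)
  seg 3: up by d9 = 142/3 → (0, 757/12)
  seg 4: left by d5 = 179/4 → (-179/4, 757/12)
  seg 5: left by d2 = 14 → (-235/4, 757/12)
  seg 6: left by d1 = 3 → (-247/4, 757/12)
  seg 7: up by d9 = 142/3 → (-247/4, 1325/12)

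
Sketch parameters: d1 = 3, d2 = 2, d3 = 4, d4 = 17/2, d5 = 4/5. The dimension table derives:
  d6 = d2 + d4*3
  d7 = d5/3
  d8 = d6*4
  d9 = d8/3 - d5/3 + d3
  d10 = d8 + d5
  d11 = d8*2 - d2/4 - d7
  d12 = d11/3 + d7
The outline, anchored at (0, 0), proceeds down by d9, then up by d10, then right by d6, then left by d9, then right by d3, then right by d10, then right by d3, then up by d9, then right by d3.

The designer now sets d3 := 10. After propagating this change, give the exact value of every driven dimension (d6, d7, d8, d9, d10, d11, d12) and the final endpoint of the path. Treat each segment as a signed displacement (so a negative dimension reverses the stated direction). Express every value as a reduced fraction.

d6 = 55/2
d7 = 4/15
d8 = 110
d9 = 232/5
d10 = 554/5
d11 = 6577/30
d12 = 6601/90
endpoint = (1219/10, 554/5)

Apply edit: d3 := 10
  d6 = d2 + d4*3 = 55/2
  d7 = d5/3 = 4/15
  d8 = d6*4 = 110
  d9 = d8/3 - d5/3 + d3 = 232/5
  d10 = d8 + d5 = 554/5
  d11 = d8*2 - d2/4 - d7 = 6577/30
  d12 = d11/3 + d7 = 6601/90
Walk from origin (0, 0):
  seg 1: down by d9 = 232/5 → (0, -232/5)
  seg 2: up by d10 = 554/5 → (0, 322/5)
  seg 3: right by d6 = 55/2 → (55/2, 322/5)
  seg 4: left by d9 = 232/5 → (-189/10, 322/5)
  seg 5: right by d3 = 10 → (-89/10, 322/5)
  seg 6: right by d10 = 554/5 → (1019/10, 322/5)
  seg 7: right by d3 = 10 → (1119/10, 322/5)
  seg 8: up by d9 = 232/5 → (1119/10, 554/5)
  seg 9: right by d3 = 10 → (1219/10, 554/5)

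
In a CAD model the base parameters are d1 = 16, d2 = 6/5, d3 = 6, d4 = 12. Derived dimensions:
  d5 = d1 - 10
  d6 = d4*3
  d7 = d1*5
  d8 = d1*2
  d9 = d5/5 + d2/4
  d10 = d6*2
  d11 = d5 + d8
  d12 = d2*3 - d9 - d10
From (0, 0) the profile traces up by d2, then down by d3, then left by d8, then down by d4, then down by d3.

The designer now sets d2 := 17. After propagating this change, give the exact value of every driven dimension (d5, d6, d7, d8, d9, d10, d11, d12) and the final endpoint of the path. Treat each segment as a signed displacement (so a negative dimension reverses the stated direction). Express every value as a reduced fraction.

Apply edit: d2 := 17
  d5 = d1 - 10 = 6
  d6 = d4*3 = 36
  d7 = d1*5 = 80
  d8 = d1*2 = 32
  d9 = d5/5 + d2/4 = 109/20
  d10 = d6*2 = 72
  d11 = d5 + d8 = 38
  d12 = d2*3 - d9 - d10 = -529/20
Walk from origin (0, 0):
  seg 1: up by d2 = 17 → (0, 17)
  seg 2: down by d3 = 6 → (0, 11)
  seg 3: left by d8 = 32 → (-32, 11)
  seg 4: down by d4 = 12 → (-32, -1)
  seg 5: down by d3 = 6 → (-32, -7)

d5 = 6
d6 = 36
d7 = 80
d8 = 32
d9 = 109/20
d10 = 72
d11 = 38
d12 = -529/20
endpoint = (-32, -7)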